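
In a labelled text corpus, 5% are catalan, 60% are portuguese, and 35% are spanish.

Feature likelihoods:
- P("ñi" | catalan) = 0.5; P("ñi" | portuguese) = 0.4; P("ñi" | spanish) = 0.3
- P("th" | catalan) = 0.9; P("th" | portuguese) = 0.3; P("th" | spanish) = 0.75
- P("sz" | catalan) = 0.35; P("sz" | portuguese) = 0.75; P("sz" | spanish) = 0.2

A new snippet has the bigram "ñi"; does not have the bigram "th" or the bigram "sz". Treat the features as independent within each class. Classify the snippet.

portuguese

catalan: 0.05 × 0.5 × (1−0.9) × (1−0.35) = 0.001625
portuguese: 0.6 × 0.4 × (1−0.3) × (1−0.75) = 0.042
spanish: 0.35 × 0.3 × (1−0.75) × (1−0.2) = 0.021
Highest score → portuguese.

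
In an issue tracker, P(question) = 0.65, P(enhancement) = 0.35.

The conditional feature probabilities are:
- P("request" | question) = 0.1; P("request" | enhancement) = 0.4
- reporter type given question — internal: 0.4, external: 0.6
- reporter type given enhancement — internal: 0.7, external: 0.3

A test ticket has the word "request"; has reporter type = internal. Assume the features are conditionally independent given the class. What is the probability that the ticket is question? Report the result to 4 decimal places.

question: 0.65 × 0.1 × 0.4 = 0.026
enhancement: 0.35 × 0.4 × 0.7 = 0.098
P(question | x) = 0.026 / 0.124 ≈ 0.2097

0.2097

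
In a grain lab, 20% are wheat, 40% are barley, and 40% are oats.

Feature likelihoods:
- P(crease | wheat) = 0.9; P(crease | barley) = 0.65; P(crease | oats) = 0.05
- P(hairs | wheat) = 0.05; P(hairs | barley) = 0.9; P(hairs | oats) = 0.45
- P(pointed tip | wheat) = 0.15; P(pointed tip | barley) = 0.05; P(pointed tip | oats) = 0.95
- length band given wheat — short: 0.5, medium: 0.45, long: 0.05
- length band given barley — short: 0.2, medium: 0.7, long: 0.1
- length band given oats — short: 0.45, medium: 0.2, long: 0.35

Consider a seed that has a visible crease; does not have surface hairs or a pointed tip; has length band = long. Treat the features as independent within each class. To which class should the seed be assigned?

wheat

wheat: 0.2 × 0.9 × (1−0.05) × (1−0.15) × 0.05 = 0.0072675
barley: 0.4 × 0.65 × (1−0.9) × (1−0.05) × 0.1 = 0.00247
oats: 0.4 × 0.05 × (1−0.45) × (1−0.95) × 0.35 = 0.0001925
Highest score → wheat.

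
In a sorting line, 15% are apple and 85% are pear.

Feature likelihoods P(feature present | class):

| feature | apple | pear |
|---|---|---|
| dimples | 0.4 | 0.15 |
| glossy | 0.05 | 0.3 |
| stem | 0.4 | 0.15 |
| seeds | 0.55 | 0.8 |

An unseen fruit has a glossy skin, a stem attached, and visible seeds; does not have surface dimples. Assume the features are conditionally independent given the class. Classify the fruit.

pear

apple: 0.15 × (1−0.4) × 0.05 × 0.4 × 0.55 = 0.00099
pear: 0.85 × (1−0.15) × 0.3 × 0.15 × 0.8 = 0.02601
Highest score → pear.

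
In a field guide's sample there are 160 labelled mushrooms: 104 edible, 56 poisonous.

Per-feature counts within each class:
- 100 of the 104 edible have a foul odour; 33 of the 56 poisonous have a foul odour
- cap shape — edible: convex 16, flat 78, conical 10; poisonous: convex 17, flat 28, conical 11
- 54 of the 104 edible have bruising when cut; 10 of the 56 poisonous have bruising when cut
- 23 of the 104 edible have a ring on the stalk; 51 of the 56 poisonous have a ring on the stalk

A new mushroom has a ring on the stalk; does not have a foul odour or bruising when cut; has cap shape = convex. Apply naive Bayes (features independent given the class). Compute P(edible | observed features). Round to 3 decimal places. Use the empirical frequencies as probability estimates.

0.012

edible: (104/160) × (4/104) × (16/104) × (50/104) × (23/104) ≈ 0.000408938
poisonous: (56/160) × (23/56) × (17/56) × (46/56) × (51/56) ≈ 0.0326453
P(edible | x) = 0.000408938 / 0.033054238 ≈ 0.012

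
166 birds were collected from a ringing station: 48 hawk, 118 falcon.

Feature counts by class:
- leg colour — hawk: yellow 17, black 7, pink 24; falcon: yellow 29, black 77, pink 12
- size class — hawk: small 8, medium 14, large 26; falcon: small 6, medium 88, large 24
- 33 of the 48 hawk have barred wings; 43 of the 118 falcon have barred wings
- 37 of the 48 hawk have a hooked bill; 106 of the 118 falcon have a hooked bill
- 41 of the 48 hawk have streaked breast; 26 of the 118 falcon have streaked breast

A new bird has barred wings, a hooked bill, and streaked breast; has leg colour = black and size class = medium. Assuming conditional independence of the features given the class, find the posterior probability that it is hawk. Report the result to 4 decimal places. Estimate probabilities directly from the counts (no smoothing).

hawk: (48/166) × (7/48) × (14/48) × (33/48) × (37/48) × (41/48) ≈ 0.0055674
falcon: (118/166) × (77/118) × (88/118) × (43/118) × (106/118) × (26/118) ≈ 0.0249508
P(hawk | x) = 0.0055674 / 0.0305182 ≈ 0.1824

0.1824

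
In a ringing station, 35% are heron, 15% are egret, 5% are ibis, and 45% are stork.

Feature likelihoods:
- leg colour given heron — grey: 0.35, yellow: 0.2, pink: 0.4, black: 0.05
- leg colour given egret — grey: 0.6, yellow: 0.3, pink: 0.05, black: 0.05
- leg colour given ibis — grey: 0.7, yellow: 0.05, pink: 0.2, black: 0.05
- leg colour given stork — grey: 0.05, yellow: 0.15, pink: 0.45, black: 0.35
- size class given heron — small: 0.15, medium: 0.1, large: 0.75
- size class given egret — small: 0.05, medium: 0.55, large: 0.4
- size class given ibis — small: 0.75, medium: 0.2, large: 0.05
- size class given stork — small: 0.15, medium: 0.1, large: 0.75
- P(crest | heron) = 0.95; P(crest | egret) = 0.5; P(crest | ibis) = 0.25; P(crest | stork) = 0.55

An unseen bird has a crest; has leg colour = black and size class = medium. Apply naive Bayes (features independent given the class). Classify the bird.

heron: 0.35 × 0.05 × 0.1 × 0.95 = 0.0016625
egret: 0.15 × 0.05 × 0.55 × 0.5 = 0.0020625
ibis: 0.05 × 0.05 × 0.2 × 0.25 = 0.000125
stork: 0.45 × 0.35 × 0.1 × 0.55 = 0.0086625
Highest score → stork.

stork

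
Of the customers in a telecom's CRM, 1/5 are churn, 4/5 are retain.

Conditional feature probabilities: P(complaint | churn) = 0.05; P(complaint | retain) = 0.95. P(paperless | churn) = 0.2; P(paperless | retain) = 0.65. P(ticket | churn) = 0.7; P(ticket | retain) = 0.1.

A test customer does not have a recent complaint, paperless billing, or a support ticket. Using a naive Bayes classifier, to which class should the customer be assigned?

churn: 0.2 × (1−0.05) × (1−0.2) × (1−0.7) = 0.0456
retain: 0.8 × (1−0.95) × (1−0.65) × (1−0.1) = 0.0126
Highest score → churn.

churn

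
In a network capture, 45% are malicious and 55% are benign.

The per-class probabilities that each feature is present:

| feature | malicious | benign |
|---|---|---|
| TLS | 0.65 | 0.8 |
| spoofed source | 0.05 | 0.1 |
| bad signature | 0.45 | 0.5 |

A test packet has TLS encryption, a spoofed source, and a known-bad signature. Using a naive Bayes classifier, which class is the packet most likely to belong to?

malicious: 0.45 × 0.65 × 0.05 × 0.45 = 0.00658125
benign: 0.55 × 0.8 × 0.1 × 0.5 = 0.022
Highest score → benign.

benign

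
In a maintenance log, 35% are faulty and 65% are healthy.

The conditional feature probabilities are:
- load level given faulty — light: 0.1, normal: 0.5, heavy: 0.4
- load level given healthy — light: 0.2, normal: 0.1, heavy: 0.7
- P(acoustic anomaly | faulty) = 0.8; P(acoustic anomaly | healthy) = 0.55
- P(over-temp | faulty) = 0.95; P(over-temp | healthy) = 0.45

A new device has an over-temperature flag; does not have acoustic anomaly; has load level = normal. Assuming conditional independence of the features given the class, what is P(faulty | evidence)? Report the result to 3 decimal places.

faulty: 0.35 × 0.5 × (1−0.8) × 0.95 = 0.03325
healthy: 0.65 × 0.1 × (1−0.55) × 0.45 = 0.0131625
P(faulty | x) = 0.03325 / 0.0464125 ≈ 0.716

0.716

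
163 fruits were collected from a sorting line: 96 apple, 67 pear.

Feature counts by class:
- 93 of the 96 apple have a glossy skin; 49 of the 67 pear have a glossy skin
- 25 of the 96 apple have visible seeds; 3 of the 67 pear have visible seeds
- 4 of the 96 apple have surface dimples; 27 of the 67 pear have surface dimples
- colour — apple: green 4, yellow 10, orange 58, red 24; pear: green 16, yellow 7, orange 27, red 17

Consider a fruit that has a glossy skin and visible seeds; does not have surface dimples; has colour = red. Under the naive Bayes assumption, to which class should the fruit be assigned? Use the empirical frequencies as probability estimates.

apple: (96/163) × (93/96) × (25/96) × (92/96) × (24/96) ≈ 0.0355976
pear: (67/163) × (49/67) × (3/67) × (40/67) × (17/67) ≈ 0.00203899
Highest score → apple.

apple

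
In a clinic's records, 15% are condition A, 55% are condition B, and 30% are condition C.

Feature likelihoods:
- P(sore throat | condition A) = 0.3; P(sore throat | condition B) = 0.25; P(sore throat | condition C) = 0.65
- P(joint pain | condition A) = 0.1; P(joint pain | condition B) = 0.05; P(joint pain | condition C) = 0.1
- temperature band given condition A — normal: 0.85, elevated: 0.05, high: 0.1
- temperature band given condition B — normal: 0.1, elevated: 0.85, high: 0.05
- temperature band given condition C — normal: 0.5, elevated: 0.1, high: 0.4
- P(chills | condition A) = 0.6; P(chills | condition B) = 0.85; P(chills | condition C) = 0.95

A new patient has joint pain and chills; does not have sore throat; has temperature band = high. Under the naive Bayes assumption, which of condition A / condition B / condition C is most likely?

condition C

condition A: 0.15 × (1−0.3) × 0.1 × 0.1 × 0.6 = 0.00063
condition B: 0.55 × (1−0.25) × 0.05 × 0.05 × 0.85 = 0.0008765625
condition C: 0.3 × (1−0.65) × 0.1 × 0.4 × 0.95 = 0.00399
Highest score → condition C.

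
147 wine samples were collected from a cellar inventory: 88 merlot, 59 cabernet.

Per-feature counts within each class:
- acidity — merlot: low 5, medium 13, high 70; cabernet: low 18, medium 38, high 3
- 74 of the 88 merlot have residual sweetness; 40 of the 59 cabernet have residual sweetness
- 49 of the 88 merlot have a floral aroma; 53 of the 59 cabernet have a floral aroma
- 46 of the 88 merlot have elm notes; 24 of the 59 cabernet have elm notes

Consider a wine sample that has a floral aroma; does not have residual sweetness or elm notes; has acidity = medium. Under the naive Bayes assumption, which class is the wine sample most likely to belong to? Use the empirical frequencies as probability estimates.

cabernet

merlot: (88/147) × (13/88) × (14/88) × (49/88) × (42/88) ≈ 0.00373897
cabernet: (59/147) × (38/59) × (19/59) × (53/59) × (35/59) ≈ 0.0443617
Highest score → cabernet.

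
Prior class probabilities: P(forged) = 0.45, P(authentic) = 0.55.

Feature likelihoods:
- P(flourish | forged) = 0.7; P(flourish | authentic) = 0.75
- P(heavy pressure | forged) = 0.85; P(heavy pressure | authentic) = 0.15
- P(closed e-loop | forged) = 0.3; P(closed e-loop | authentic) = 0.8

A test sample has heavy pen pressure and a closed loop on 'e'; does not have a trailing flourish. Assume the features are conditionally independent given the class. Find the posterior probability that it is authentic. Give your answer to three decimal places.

0.324

forged: 0.45 × (1−0.7) × 0.85 × 0.3 = 0.034425
authentic: 0.55 × (1−0.75) × 0.15 × 0.8 = 0.0165
P(authentic | x) = 0.0165 / 0.050925 ≈ 0.324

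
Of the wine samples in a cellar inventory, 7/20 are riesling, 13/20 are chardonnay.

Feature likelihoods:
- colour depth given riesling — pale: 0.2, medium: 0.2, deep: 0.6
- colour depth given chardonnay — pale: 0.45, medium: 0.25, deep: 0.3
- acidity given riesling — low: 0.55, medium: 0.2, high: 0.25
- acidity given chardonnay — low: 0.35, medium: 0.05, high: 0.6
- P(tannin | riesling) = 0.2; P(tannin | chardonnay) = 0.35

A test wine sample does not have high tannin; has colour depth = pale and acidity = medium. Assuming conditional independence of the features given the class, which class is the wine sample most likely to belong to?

riesling

riesling: 0.35 × 0.2 × 0.2 × (1−0.2) = 0.0112
chardonnay: 0.65 × 0.45 × 0.05 × (1−0.35) = 0.00950625
Highest score → riesling.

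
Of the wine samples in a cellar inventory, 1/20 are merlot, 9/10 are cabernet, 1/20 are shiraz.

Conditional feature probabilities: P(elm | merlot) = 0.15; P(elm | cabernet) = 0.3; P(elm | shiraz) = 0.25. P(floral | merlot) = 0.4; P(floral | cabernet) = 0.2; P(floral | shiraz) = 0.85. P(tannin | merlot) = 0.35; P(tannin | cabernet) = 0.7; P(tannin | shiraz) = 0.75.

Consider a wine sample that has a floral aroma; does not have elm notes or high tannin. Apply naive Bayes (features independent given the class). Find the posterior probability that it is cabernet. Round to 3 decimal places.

0.665

merlot: 0.05 × (1−0.15) × 0.4 × (1−0.35) = 0.01105
cabernet: 0.9 × (1−0.3) × 0.2 × (1−0.7) = 0.0378
shiraz: 0.05 × (1−0.25) × 0.85 × (1−0.75) = 0.00796875
P(cabernet | x) = 0.0378 / 0.05681875 ≈ 0.665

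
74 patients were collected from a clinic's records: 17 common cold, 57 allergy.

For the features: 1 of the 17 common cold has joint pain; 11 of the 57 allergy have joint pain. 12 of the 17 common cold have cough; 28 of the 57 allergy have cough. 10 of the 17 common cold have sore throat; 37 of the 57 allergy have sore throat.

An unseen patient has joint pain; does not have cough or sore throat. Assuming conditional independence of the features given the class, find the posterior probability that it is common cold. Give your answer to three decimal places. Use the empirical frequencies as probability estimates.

0.058

common cold: (17/74) × (1/17) × (5/17) × (7/17) ≈ 0.00163658
allergy: (57/74) × (11/57) × (29/57) × (20/57) ≈ 0.0265362
P(common cold | x) = 0.00163658 / 0.02817278 ≈ 0.058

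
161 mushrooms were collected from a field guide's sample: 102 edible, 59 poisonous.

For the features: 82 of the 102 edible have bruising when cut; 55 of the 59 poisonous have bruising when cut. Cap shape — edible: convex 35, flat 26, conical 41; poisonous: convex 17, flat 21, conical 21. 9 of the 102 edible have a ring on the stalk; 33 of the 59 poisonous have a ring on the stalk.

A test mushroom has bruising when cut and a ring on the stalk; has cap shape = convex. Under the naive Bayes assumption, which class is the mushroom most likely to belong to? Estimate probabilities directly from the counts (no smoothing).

edible: (102/161) × (82/102) × (35/102) × (9/102) ≈ 0.0154205
poisonous: (59/161) × (55/59) × (17/59) × (33/59) ≈ 0.0550549
Highest score → poisonous.

poisonous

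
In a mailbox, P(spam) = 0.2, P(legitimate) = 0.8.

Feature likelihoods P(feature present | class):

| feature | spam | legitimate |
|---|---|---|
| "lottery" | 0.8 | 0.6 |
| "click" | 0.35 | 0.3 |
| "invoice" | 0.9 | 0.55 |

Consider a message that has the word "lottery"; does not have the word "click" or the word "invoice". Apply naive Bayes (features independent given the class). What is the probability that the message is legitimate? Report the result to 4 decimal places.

spam: 0.2 × 0.8 × (1−0.35) × (1−0.9) = 0.0104
legitimate: 0.8 × 0.6 × (1−0.3) × (1−0.55) = 0.1512
P(legitimate | x) = 0.1512 / 0.1616 ≈ 0.9356

0.9356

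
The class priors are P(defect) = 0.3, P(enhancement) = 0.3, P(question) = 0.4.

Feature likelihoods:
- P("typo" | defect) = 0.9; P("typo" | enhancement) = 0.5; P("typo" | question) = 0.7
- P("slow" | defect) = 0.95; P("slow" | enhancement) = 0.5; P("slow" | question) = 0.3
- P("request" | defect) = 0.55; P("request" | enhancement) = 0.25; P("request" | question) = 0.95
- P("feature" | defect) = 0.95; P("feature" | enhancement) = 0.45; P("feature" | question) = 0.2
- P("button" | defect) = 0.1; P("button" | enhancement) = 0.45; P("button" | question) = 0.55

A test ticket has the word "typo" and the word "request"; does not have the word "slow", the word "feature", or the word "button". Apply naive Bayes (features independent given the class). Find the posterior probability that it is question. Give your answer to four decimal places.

0.9178

defect: 0.3 × 0.9 × (1−0.95) × 0.55 × (1−0.95) × (1−0.1) = 0.000334125
enhancement: 0.3 × 0.5 × (1−0.5) × 0.25 × (1−0.45) × (1−0.45) = 0.005671875
question: 0.4 × 0.7 × (1−0.3) × 0.95 × (1−0.2) × (1−0.55) = 0.067032
P(question | x) = 0.067032 / 0.073038 ≈ 0.9178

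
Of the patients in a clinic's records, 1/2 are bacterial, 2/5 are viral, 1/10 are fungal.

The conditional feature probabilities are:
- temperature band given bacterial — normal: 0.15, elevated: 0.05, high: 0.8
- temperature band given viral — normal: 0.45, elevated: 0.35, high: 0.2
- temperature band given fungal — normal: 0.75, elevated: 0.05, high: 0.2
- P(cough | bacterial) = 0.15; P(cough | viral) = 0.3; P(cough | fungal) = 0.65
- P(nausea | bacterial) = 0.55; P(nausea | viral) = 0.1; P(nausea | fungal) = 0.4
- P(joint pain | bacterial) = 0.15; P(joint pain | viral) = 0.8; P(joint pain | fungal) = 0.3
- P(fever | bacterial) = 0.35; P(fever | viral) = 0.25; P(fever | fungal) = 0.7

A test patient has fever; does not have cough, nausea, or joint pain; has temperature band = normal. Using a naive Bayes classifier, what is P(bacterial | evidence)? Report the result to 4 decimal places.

0.3893

bacterial: 0.5 × 0.15 × (1−0.15) × (1−0.55) × (1−0.15) × 0.35 = 0.00853453125
viral: 0.4 × 0.45 × (1−0.3) × (1−0.1) × (1−0.8) × 0.25 = 0.00567
fungal: 0.1 × 0.75 × (1−0.65) × (1−0.4) × (1−0.3) × 0.7 = 0.0077175
P(bacterial | x) = 0.00853453125 / 0.02192203125 ≈ 0.3893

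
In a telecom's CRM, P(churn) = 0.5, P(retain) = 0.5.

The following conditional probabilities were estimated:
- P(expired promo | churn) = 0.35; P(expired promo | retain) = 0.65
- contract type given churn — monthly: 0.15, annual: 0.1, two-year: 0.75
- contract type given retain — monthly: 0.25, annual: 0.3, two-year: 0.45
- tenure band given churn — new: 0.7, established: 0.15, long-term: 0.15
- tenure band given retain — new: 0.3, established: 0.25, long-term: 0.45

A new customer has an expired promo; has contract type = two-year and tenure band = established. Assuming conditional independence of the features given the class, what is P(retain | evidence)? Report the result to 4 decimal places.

churn: 0.5 × 0.35 × 0.75 × 0.15 = 0.0196875
retain: 0.5 × 0.65 × 0.45 × 0.25 = 0.0365625
P(retain | x) = 0.0365625 / 0.05625 ≈ 0.6500

0.6500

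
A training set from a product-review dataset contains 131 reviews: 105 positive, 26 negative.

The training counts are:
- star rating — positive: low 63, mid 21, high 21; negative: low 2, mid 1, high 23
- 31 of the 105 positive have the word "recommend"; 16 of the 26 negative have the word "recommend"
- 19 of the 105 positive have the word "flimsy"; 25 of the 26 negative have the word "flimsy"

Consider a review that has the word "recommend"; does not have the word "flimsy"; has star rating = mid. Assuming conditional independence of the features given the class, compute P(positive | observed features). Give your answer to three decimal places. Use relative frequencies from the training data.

0.995

positive: (105/131) × (21/105) × (31/105) × (86/105) ≈ 0.0387641
negative: (26/131) × (1/26) × (16/26) × (1/26) ≈ 0.000180677
P(positive | x) = 0.0387641 / 0.038944777 ≈ 0.995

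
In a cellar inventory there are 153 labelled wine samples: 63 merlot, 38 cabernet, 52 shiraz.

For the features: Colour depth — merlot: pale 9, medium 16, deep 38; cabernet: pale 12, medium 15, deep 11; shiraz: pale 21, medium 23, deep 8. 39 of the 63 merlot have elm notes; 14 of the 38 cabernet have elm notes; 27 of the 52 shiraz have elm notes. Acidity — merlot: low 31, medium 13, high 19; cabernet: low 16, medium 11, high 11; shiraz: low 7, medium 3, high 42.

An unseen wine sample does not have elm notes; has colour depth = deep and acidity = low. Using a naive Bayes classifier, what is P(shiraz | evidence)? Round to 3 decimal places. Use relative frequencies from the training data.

0.049

merlot: (63/153) × (38/63) × (24/63) × (31/63) ≈ 0.0465569
cabernet: (38/153) × (11/38) × (24/38) × (16/38) ≈ 0.019119
shiraz: (52/153) × (8/52) × (25/52) × (7/52) ≈ 0.003384
P(shiraz | x) = 0.003384 / 0.0690599 ≈ 0.049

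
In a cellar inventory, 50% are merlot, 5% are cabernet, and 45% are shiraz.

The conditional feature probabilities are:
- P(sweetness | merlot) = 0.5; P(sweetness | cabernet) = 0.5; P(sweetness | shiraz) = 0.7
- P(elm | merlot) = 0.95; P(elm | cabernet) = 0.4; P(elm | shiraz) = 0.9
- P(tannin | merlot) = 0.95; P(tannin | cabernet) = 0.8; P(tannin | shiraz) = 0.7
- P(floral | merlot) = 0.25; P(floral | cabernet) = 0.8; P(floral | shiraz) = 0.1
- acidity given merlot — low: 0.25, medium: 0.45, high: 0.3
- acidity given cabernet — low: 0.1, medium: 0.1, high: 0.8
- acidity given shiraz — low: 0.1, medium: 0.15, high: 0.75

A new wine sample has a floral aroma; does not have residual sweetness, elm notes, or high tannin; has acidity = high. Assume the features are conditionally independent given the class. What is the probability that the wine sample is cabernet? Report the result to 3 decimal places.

merlot: 0.5 × (1−0.5) × (1−0.95) × (1−0.95) × 0.25 × 0.3 = 0.000046875
cabernet: 0.05 × (1−0.5) × (1−0.4) × (1−0.8) × 0.8 × 0.8 = 0.00192
shiraz: 0.45 × (1−0.7) × (1−0.9) × (1−0.7) × 0.1 × 0.75 = 0.00030375
P(cabernet | x) = 0.00192 / 0.002270625 ≈ 0.846

0.846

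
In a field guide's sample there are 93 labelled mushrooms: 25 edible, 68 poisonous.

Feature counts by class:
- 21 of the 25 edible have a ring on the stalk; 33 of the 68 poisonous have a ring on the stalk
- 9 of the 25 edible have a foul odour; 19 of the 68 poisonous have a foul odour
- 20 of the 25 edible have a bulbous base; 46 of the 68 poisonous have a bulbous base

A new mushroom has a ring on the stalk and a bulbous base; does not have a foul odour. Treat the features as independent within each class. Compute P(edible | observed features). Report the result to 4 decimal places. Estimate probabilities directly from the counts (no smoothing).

0.4006

edible: (25/93) × (21/25) × (16/25) × (20/25) ≈ 0.115613
poisonous: (68/93) × (33/68) × (49/68) × (46/68) ≈ 0.172969
P(edible | x) = 0.115613 / 0.288582 ≈ 0.4006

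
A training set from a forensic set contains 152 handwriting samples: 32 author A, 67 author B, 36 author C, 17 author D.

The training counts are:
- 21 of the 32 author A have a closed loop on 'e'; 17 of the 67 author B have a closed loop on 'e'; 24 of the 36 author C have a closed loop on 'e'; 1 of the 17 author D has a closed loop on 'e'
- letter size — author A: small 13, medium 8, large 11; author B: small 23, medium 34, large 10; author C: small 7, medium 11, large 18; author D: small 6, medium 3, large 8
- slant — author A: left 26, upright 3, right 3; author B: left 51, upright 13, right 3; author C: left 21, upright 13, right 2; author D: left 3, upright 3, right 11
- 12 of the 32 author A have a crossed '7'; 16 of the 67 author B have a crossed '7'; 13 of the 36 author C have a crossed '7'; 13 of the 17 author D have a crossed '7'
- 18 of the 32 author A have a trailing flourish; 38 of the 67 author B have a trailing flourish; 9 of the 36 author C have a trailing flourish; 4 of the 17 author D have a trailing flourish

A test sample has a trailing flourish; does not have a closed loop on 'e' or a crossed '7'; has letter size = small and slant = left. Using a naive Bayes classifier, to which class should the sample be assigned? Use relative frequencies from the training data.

author B

author A: (32/152) × (11/32) × (13/32) × (26/32) × (20/32) × (18/32) ≈ 0.00839786
author B: (67/152) × (50/67) × (23/67) × (51/67) × (51/67) × (38/67) ≈ 0.037109
author C: (36/152) × (12/36) × (7/36) × (21/36) × (23/36) × (9/36) ≈ 0.00143026
author D: (17/152) × (16/17) × (6/17) × (3/17) × (4/17) × (4/17) ≈ 0.000362972
Highest score → author B.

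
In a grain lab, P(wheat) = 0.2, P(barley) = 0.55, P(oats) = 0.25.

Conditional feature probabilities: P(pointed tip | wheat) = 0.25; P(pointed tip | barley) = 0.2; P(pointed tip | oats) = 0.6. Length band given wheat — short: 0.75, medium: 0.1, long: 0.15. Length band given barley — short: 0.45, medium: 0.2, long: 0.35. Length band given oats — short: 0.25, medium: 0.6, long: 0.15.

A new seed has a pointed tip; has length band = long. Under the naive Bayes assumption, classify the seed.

barley

wheat: 0.2 × 0.25 × 0.15 = 0.0075
barley: 0.55 × 0.2 × 0.35 = 0.0385
oats: 0.25 × 0.6 × 0.15 = 0.0225
Highest score → barley.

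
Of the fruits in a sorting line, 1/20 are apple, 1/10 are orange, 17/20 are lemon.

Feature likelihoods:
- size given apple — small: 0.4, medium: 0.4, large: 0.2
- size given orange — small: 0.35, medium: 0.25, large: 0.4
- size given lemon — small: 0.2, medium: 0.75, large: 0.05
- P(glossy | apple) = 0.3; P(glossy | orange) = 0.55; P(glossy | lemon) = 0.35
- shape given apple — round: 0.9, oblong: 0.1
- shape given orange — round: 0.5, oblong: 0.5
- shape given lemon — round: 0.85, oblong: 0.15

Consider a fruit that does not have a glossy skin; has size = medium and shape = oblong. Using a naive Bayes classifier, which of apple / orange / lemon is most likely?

lemon

apple: 0.05 × 0.4 × (1−0.3) × 0.1 = 0.0014
orange: 0.1 × 0.25 × (1−0.55) × 0.5 = 0.005625
lemon: 0.85 × 0.75 × (1−0.35) × 0.15 = 0.06215625
Highest score → lemon.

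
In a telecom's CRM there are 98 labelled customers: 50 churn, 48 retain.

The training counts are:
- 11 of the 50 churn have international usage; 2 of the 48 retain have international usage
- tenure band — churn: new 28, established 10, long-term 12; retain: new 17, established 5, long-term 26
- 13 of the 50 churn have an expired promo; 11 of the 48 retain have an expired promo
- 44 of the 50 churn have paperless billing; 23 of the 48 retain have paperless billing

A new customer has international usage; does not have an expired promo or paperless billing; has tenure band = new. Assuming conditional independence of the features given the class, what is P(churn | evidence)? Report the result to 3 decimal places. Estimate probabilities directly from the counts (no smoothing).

churn: (50/98) × (11/50) × (28/50) × (37/50) × (6/50) ≈ 0.00558171
retain: (48/98) × (2/48) × (17/48) × (37/48) × (25/48) ≈ 0.00290182
P(churn | x) = 0.00558171 / 0.00848353 ≈ 0.658

0.658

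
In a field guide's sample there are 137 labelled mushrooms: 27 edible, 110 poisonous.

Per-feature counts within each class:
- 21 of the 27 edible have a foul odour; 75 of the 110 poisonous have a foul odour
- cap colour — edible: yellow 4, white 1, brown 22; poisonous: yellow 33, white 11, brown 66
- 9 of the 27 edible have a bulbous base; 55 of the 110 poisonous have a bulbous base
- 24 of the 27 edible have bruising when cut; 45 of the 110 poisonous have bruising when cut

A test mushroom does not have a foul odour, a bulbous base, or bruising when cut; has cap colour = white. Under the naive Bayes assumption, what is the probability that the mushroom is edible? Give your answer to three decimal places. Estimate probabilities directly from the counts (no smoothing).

0.016

edible: (27/137) × (6/27) × (1/27) × (18/27) × (3/27) ≈ 0.000120153
poisonous: (110/137) × (35/110) × (11/110) × (55/110) × (65/110) ≈ 0.00754811
P(edible | x) = 0.000120153 / 0.007668263 ≈ 0.016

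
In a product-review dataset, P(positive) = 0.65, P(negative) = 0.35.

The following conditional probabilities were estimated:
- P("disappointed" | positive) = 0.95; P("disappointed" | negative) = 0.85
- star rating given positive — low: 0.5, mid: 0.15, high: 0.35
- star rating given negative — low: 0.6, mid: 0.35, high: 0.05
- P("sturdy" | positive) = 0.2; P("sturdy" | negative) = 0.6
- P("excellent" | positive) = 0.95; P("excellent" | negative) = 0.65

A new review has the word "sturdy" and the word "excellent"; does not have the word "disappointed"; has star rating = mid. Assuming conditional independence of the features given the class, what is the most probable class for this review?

negative

positive: 0.65 × (1−0.95) × 0.15 × 0.2 × 0.95 = 0.00092625
negative: 0.35 × (1−0.85) × 0.35 × 0.6 × 0.65 = 0.00716625
Highest score → negative.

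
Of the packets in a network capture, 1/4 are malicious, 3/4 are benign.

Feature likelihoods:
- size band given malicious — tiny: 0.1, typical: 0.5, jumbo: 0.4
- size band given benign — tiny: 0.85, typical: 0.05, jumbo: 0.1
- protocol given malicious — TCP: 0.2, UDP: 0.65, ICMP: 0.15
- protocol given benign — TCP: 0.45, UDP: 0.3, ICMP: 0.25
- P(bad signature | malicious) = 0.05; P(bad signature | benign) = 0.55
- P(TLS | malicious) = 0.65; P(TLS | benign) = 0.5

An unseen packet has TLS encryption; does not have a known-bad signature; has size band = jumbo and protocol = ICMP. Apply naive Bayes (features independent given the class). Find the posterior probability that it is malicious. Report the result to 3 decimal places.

0.687

malicious: 0.25 × 0.4 × 0.15 × (1−0.05) × 0.65 = 0.0092625
benign: 0.75 × 0.1 × 0.25 × (1−0.55) × 0.5 = 0.00421875
P(malicious | x) = 0.0092625 / 0.01348125 ≈ 0.687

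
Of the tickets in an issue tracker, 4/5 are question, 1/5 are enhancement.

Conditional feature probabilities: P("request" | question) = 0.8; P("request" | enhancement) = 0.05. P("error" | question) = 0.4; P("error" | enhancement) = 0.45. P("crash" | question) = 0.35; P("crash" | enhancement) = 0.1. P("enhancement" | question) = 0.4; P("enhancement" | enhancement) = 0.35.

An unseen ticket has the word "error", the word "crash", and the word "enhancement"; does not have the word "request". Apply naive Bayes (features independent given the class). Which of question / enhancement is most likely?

question

question: 0.8 × (1−0.8) × 0.4 × 0.35 × 0.4 = 0.00896
enhancement: 0.2 × (1−0.05) × 0.45 × 0.1 × 0.35 = 0.0029925
Highest score → question.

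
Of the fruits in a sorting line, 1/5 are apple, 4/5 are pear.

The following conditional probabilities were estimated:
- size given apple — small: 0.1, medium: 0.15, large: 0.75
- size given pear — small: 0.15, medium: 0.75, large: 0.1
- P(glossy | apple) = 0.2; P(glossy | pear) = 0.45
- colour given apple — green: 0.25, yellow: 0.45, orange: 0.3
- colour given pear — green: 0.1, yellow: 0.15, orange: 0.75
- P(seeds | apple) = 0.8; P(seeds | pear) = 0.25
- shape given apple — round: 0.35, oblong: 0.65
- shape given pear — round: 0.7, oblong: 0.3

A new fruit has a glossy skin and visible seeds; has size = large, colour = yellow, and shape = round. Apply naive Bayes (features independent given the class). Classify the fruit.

apple: 0.2 × 0.75 × 0.2 × 0.45 × 0.8 × 0.35 = 0.00378
pear: 0.8 × 0.1 × 0.45 × 0.15 × 0.25 × 0.7 = 0.000945
Highest score → apple.

apple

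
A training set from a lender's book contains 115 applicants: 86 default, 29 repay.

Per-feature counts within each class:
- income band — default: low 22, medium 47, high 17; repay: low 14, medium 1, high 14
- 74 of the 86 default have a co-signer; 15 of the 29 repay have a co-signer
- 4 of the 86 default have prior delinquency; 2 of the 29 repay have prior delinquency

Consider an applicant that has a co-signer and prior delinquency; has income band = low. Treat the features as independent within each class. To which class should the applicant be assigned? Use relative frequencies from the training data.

default: (86/115) × (22/86) × (74/86) × (4/86) ≈ 0.00765631
repay: (29/115) × (14/29) × (15/29) × (2/29) ≈ 0.00434266
Highest score → default.

default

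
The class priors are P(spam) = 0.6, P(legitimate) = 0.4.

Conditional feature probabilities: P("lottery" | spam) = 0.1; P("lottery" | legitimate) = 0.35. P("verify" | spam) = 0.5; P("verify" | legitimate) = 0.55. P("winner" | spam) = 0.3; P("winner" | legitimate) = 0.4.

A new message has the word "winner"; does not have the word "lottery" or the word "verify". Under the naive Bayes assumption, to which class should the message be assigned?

spam: 0.6 × (1−0.1) × (1−0.5) × 0.3 = 0.081
legitimate: 0.4 × (1−0.35) × (1−0.55) × 0.4 = 0.0468
Highest score → spam.

spam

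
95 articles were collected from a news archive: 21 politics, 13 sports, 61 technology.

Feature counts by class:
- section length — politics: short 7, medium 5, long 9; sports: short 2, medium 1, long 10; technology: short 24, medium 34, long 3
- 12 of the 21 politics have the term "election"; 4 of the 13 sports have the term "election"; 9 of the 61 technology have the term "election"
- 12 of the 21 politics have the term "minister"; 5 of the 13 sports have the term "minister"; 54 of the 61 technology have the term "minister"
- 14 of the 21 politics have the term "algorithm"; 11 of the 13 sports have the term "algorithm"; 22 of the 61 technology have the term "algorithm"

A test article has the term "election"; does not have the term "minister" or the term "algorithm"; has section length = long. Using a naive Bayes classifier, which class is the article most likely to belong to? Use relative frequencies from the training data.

politics: (21/95) × (9/21) × (12/21) × (9/21) × (7/21) ≈ 0.00773362
sports: (13/95) × (10/13) × (4/13) × (8/13) × (2/13) ≈ 0.00306638
technology: (61/95) × (3/61) × (9/61) × (7/61) × (39/61) ≈ 0.000341832
Highest score → politics.

politics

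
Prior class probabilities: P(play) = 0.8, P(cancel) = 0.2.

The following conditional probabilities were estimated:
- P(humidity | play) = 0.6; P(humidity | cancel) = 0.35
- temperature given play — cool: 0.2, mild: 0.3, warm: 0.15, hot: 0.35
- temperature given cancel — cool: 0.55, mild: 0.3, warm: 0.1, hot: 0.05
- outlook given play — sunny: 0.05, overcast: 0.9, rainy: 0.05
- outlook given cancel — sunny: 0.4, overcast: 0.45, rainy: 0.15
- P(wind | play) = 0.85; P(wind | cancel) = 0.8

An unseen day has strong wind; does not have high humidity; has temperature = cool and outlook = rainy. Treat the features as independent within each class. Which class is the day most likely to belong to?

play: 0.8 × (1−0.6) × 0.2 × 0.05 × 0.85 = 0.00272
cancel: 0.2 × (1−0.35) × 0.55 × 0.15 × 0.8 = 0.00858
Highest score → cancel.

cancel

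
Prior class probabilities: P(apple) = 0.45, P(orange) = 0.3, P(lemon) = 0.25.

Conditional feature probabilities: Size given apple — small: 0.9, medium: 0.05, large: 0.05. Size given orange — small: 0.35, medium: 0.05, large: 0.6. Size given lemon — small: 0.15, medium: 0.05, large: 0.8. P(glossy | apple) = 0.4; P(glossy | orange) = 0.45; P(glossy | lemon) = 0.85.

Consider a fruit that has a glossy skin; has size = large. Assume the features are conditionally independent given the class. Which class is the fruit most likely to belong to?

apple: 0.45 × 0.05 × 0.4 = 0.009
orange: 0.3 × 0.6 × 0.45 = 0.081
lemon: 0.25 × 0.8 × 0.85 = 0.17
Highest score → lemon.

lemon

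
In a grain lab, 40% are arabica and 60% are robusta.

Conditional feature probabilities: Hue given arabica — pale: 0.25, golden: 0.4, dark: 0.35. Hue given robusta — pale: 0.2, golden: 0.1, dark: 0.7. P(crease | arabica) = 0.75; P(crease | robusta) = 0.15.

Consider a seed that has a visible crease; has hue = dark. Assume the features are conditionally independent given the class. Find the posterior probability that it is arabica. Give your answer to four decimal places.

arabica: 0.4 × 0.35 × 0.75 = 0.105
robusta: 0.6 × 0.7 × 0.15 = 0.063
P(arabica | x) = 0.105 / 0.168 ≈ 0.6250

0.6250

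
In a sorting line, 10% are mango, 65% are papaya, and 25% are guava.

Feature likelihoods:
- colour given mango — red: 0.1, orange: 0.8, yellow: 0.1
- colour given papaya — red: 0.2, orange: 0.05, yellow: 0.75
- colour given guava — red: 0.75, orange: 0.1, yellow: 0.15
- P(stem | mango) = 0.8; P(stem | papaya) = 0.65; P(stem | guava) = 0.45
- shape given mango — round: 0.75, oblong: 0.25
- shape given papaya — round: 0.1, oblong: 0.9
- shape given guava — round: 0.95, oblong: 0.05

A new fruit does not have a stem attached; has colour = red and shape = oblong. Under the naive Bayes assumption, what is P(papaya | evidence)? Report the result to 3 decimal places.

mango: 0.1 × 0.1 × (1−0.8) × 0.25 = 0.0005
papaya: 0.65 × 0.2 × (1−0.65) × 0.9 = 0.04095
guava: 0.25 × 0.75 × (1−0.45) × 0.05 = 0.00515625
P(papaya | x) = 0.04095 / 0.04660625 ≈ 0.879

0.879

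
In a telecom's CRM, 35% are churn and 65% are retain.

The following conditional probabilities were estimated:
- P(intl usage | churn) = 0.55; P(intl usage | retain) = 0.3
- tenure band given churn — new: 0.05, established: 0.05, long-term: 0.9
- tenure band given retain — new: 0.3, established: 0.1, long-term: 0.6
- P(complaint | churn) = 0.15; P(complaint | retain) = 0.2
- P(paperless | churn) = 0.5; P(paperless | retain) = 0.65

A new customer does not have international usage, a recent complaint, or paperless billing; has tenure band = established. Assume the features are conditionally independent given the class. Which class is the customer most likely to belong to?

retain

churn: 0.35 × (1−0.55) × 0.05 × (1−0.15) × (1−0.5) = 0.003346875
retain: 0.65 × (1−0.3) × 0.1 × (1−0.2) × (1−0.65) = 0.01274
Highest score → retain.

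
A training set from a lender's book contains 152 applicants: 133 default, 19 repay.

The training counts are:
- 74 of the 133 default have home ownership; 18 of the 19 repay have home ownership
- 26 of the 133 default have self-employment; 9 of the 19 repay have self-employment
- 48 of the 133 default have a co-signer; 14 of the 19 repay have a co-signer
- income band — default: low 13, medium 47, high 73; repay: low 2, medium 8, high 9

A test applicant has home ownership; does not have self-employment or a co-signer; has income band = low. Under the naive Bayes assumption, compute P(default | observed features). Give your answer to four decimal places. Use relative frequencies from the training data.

0.9341

default: (133/152) × (74/133) × (107/133) × (85/133) × (13/133) ≈ 0.0244669
repay: (19/152) × (18/19) × (10/19) × (5/19) × (2/19) ≈ 0.00172651
P(default | x) = 0.0244669 / 0.02619341 ≈ 0.9341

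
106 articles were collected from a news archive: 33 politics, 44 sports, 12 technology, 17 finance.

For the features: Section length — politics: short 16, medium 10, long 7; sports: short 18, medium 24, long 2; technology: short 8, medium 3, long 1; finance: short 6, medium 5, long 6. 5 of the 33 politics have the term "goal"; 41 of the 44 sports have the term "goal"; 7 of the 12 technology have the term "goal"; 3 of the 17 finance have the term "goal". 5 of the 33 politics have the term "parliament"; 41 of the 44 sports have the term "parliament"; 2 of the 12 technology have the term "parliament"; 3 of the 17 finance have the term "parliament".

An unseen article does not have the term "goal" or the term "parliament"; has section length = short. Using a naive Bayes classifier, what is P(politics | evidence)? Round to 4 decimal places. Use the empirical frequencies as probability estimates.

politics: (33/106) × (16/33) × (28/33) × (28/33) ≈ 0.108668
sports: (44/106) × (18/44) × (3/44) × (3/44) ≈ 0.000789412
technology: (12/106) × (8/12) × (5/12) × (10/12) ≈ 0.0262055
finance: (17/106) × (6/17) × (14/17) × (14/17) ≈ 0.0383887
P(politics | x) = 0.108668 / 0.174051612 ≈ 0.6243

0.6243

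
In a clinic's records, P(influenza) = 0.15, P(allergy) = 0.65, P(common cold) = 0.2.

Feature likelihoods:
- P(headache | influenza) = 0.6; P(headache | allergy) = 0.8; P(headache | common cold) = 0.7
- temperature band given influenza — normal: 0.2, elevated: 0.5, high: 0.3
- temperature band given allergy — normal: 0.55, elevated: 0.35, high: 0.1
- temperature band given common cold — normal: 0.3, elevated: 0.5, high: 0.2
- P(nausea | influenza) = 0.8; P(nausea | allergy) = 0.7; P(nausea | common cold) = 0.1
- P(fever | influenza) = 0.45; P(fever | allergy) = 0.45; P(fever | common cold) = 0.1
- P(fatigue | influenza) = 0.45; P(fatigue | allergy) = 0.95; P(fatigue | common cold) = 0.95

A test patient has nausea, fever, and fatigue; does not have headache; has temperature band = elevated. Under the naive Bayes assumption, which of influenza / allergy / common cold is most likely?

allergy

influenza: 0.15 × (1−0.6) × 0.5 × 0.8 × 0.45 × 0.45 = 0.00486
allergy: 0.65 × (1−0.8) × 0.35 × 0.7 × 0.45 × 0.95 = 0.013615875
common cold: 0.2 × (1−0.7) × 0.5 × 0.1 × 0.1 × 0.95 = 0.000285
Highest score → allergy.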